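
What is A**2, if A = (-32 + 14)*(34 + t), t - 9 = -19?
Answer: 186624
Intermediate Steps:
t = -10 (t = 9 - 19 = -10)
A = -432 (A = (-32 + 14)*(34 - 10) = -18*24 = -432)
A**2 = (-432)**2 = 186624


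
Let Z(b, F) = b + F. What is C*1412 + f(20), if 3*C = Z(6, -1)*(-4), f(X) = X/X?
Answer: -28237/3 ≈ -9412.3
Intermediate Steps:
Z(b, F) = F + b
f(X) = 1
C = -20/3 (C = ((-1 + 6)*(-4))/3 = (5*(-4))/3 = (1/3)*(-20) = -20/3 ≈ -6.6667)
C*1412 + f(20) = -20/3*1412 + 1 = -28240/3 + 1 = -28237/3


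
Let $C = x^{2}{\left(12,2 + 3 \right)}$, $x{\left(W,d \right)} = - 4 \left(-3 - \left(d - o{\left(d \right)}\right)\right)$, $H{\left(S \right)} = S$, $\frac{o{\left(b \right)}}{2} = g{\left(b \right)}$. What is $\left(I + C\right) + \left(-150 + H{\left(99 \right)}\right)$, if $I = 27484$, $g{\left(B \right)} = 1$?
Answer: $28009$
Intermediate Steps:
$o{\left(b \right)} = 2$ ($o{\left(b \right)} = 2 \cdot 1 = 2$)
$x{\left(W,d \right)} = 4 + 4 d$ ($x{\left(W,d \right)} = - 4 \left(-3 - \left(-2 + d\right)\right) = - 4 \left(-1 - d\right) = 4 + 4 d$)
$C = 576$ ($C = \left(4 + 4 \left(2 + 3\right)\right)^{2} = \left(4 + 4 \cdot 5\right)^{2} = \left(4 + 20\right)^{2} = 24^{2} = 576$)
$\left(I + C\right) + \left(-150 + H{\left(99 \right)}\right) = \left(27484 + 576\right) + \left(-150 + 99\right) = 28060 - 51 = 28009$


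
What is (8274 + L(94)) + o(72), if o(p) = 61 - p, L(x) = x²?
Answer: 17099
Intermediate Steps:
(8274 + L(94)) + o(72) = (8274 + 94²) + (61 - 1*72) = (8274 + 8836) + (61 - 72) = 17110 - 11 = 17099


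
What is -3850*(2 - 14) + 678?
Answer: 46878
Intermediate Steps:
-3850*(2 - 14) + 678 = -3850*(-12) + 678 = -550*(-84) + 678 = 46200 + 678 = 46878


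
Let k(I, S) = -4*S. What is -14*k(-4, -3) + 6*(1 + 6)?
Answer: -126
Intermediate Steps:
-14*k(-4, -3) + 6*(1 + 6) = -(-56)*(-3) + 6*(1 + 6) = -14*12 + 6*7 = -168 + 42 = -126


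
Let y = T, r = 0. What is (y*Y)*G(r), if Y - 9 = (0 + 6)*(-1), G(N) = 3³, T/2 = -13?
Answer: -2106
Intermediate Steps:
T = -26 (T = 2*(-13) = -26)
y = -26
G(N) = 27
Y = 3 (Y = 9 + (0 + 6)*(-1) = 9 + 6*(-1) = 9 - 6 = 3)
(y*Y)*G(r) = -26*3*27 = -78*27 = -2106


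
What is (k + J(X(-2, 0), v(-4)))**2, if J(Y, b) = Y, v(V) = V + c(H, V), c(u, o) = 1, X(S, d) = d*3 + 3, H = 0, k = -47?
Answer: 1936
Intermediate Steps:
X(S, d) = 3 + 3*d (X(S, d) = 3*d + 3 = 3 + 3*d)
v(V) = 1 + V (v(V) = V + 1 = 1 + V)
(k + J(X(-2, 0), v(-4)))**2 = (-47 + (3 + 3*0))**2 = (-47 + (3 + 0))**2 = (-47 + 3)**2 = (-44)**2 = 1936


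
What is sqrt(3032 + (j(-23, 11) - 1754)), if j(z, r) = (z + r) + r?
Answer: sqrt(1277) ≈ 35.735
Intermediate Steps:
j(z, r) = z + 2*r (j(z, r) = (r + z) + r = z + 2*r)
sqrt(3032 + (j(-23, 11) - 1754)) = sqrt(3032 + ((-23 + 2*11) - 1754)) = sqrt(3032 + ((-23 + 22) - 1754)) = sqrt(3032 + (-1 - 1754)) = sqrt(3032 - 1755) = sqrt(1277)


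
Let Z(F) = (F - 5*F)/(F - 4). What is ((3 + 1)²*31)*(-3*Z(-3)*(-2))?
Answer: -35712/7 ≈ -5101.7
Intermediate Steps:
Z(F) = -4*F/(-4 + F) (Z(F) = (-4*F)/(-4 + F) = -4*F/(-4 + F))
((3 + 1)²*31)*(-3*Z(-3)*(-2)) = ((3 + 1)²*31)*(-(-12)*(-3)/(-4 - 3)*(-2)) = (4²*31)*(-(-12)*(-3)/(-7)*(-2)) = (16*31)*(-(-12)*(-3)*(-1)/7*(-2)) = 496*(-3*(-12/7)*(-2)) = 496*((36/7)*(-2)) = 496*(-72/7) = -35712/7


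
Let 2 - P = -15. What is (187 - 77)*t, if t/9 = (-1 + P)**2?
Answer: 253440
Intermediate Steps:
P = 17 (P = 2 - 1*(-15) = 2 + 15 = 17)
t = 2304 (t = 9*(-1 + 17)**2 = 9*16**2 = 9*256 = 2304)
(187 - 77)*t = (187 - 77)*2304 = 110*2304 = 253440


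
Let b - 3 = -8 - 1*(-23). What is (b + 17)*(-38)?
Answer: -1330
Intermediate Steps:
b = 18 (b = 3 + (-8 - 1*(-23)) = 3 + (-8 + 23) = 3 + 15 = 18)
(b + 17)*(-38) = (18 + 17)*(-38) = 35*(-38) = -1330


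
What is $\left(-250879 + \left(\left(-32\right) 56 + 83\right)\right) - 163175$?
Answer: $-415763$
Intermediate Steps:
$\left(-250879 + \left(\left(-32\right) 56 + 83\right)\right) - 163175 = \left(-250879 + \left(-1792 + 83\right)\right) - 163175 = \left(-250879 - 1709\right) - 163175 = -252588 - 163175 = -415763$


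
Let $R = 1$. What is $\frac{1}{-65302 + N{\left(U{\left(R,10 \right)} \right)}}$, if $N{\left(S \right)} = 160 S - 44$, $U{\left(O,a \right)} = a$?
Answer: $- \frac{1}{63746} \approx -1.5687 \cdot 10^{-5}$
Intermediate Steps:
$N{\left(S \right)} = -44 + 160 S$
$\frac{1}{-65302 + N{\left(U{\left(R,10 \right)} \right)}} = \frac{1}{-65302 + \left(-44 + 160 \cdot 10\right)} = \frac{1}{-65302 + \left(-44 + 1600\right)} = \frac{1}{-65302 + 1556} = \frac{1}{-63746} = - \frac{1}{63746}$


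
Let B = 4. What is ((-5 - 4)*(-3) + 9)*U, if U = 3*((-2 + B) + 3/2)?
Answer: 378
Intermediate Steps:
U = 21/2 (U = 3*((-2 + 4) + 3/2) = 3*(2 + 3*(1/2)) = 3*(2 + 3/2) = 3*(7/2) = 21/2 ≈ 10.500)
((-5 - 4)*(-3) + 9)*U = ((-5 - 4)*(-3) + 9)*(21/2) = (-9*(-3) + 9)*(21/2) = (27 + 9)*(21/2) = 36*(21/2) = 378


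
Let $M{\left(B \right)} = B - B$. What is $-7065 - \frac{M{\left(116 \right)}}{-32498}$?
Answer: $-7065$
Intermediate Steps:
$M{\left(B \right)} = 0$
$-7065 - \frac{M{\left(116 \right)}}{-32498} = -7065 - \frac{0}{-32498} = -7065 - 0 \left(- \frac{1}{32498}\right) = -7065 - 0 = -7065 + 0 = -7065$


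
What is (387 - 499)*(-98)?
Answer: 10976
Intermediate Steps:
(387 - 499)*(-98) = -112*(-98) = 10976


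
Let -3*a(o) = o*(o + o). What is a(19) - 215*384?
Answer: -248402/3 ≈ -82801.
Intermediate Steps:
a(o) = -2*o²/3 (a(o) = -o*(o + o)/3 = -o*2*o/3 = -2*o²/3)
a(19) - 215*384 = -⅔*19² - 215*384 = -⅔*361 - 82560 = -722/3 - 82560 = -248402/3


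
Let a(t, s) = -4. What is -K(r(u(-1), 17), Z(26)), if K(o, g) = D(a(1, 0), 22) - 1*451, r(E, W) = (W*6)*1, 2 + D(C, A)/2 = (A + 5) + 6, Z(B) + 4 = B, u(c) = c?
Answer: 389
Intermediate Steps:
Z(B) = -4 + B
D(C, A) = 18 + 2*A (D(C, A) = -4 + 2*((A + 5) + 6) = -4 + 2*((5 + A) + 6) = -4 + 2*(11 + A) = -4 + (22 + 2*A) = 18 + 2*A)
r(E, W) = 6*W (r(E, W) = (6*W)*1 = 6*W)
K(o, g) = -389 (K(o, g) = (18 + 2*22) - 1*451 = (18 + 44) - 451 = 62 - 451 = -389)
-K(r(u(-1), 17), Z(26)) = -1*(-389) = 389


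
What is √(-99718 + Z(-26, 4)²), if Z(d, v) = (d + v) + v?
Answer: I*√99394 ≈ 315.27*I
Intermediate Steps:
Z(d, v) = d + 2*v
√(-99718 + Z(-26, 4)²) = √(-99718 + (-26 + 2*4)²) = √(-99718 + (-26 + 8)²) = √(-99718 + (-18)²) = √(-99718 + 324) = √(-99394) = I*√99394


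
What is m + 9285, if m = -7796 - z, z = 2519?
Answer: -1030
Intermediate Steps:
m = -10315 (m = -7796 - 1*2519 = -7796 - 2519 = -10315)
m + 9285 = -10315 + 9285 = -1030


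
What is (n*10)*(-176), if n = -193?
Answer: 339680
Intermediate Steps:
(n*10)*(-176) = -193*10*(-176) = -1930*(-176) = 339680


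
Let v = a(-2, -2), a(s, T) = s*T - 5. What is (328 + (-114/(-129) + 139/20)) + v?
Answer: 287957/860 ≈ 334.83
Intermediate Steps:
a(s, T) = -5 + T*s (a(s, T) = T*s - 5 = -5 + T*s)
v = -1 (v = -5 - 2*(-2) = -5 + 4 = -1)
(328 + (-114/(-129) + 139/20)) + v = (328 + (-114/(-129) + 139/20)) - 1 = (328 + (-114*(-1/129) + 139*(1/20))) - 1 = (328 + (38/43 + 139/20)) - 1 = (328 + 6737/860) - 1 = 288817/860 - 1 = 287957/860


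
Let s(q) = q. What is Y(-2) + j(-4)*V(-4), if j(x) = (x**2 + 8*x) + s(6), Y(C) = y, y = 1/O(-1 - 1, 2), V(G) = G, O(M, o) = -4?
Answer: 159/4 ≈ 39.750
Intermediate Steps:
y = -1/4 (y = 1/(-4) = -1/4 ≈ -0.25000)
Y(C) = -1/4
j(x) = 6 + x**2 + 8*x (j(x) = (x**2 + 8*x) + 6 = 6 + x**2 + 8*x)
Y(-2) + j(-4)*V(-4) = -1/4 + (6 + (-4)**2 + 8*(-4))*(-4) = -1/4 + (6 + 16 - 32)*(-4) = -1/4 - 10*(-4) = -1/4 + 40 = 159/4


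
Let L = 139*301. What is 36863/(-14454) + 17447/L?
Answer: -1290132119/604740906 ≈ -2.1334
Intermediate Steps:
L = 41839
36863/(-14454) + 17447/L = 36863/(-14454) + 17447/41839 = 36863*(-1/14454) + 17447*(1/41839) = -36863/14454 + 17447/41839 = -1290132119/604740906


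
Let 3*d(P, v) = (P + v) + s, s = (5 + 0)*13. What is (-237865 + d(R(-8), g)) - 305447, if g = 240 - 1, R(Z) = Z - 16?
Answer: -1629656/3 ≈ -5.4322e+5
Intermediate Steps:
R(Z) = -16 + Z
g = 239
s = 65 (s = 5*13 = 65)
d(P, v) = 65/3 + P/3 + v/3 (d(P, v) = ((P + v) + 65)/3 = (65 + P + v)/3 = 65/3 + P/3 + v/3)
(-237865 + d(R(-8), g)) - 305447 = (-237865 + (65/3 + (-16 - 8)/3 + (1/3)*239)) - 305447 = (-237865 + (65/3 + (1/3)*(-24) + 239/3)) - 305447 = (-237865 + (65/3 - 8 + 239/3)) - 305447 = (-237865 + 280/3) - 305447 = -713315/3 - 305447 = -1629656/3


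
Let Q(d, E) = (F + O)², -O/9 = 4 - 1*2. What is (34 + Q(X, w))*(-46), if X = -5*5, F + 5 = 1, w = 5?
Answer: -23828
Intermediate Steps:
O = -18 (O = -9*(4 - 1*2) = -9*(4 - 2) = -9*2 = -18)
F = -4 (F = -5 + 1 = -4)
X = -25
Q(d, E) = 484 (Q(d, E) = (-4 - 18)² = (-22)² = 484)
(34 + Q(X, w))*(-46) = (34 + 484)*(-46) = 518*(-46) = -23828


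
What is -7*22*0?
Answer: 0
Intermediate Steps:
-7*22*0 = -154*0 = 0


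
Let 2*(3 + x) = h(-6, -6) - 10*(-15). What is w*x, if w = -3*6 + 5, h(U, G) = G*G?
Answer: -1170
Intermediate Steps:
h(U, G) = G²
x = 90 (x = -3 + ((-6)² - 10*(-15))/2 = -3 + (36 + 150)/2 = -3 + (½)*186 = -3 + 93 = 90)
w = -13 (w = -18 + 5 = -13)
w*x = -13*90 = -1170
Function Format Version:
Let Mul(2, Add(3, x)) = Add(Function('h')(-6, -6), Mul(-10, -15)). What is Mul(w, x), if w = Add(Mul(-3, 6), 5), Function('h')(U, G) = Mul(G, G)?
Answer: -1170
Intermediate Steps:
Function('h')(U, G) = Pow(G, 2)
x = 90 (x = Add(-3, Mul(Rational(1, 2), Add(Pow(-6, 2), Mul(-10, -15)))) = Add(-3, Mul(Rational(1, 2), Add(36, 150))) = Add(-3, Mul(Rational(1, 2), 186)) = Add(-3, 93) = 90)
w = -13 (w = Add(-18, 5) = -13)
Mul(w, x) = Mul(-13, 90) = -1170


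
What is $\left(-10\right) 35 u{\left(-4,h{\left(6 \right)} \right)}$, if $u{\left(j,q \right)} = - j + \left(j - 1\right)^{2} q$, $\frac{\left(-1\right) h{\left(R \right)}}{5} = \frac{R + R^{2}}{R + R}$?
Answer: $151725$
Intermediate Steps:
$h{\left(R \right)} = - \frac{5 \left(R + R^{2}\right)}{2 R}$ ($h{\left(R \right)} = - 5 \frac{R + R^{2}}{R + R} = - 5 \frac{R + R^{2}}{2 R} = - \frac{5 \left(R + R^{2}\right)}{2 R}$)
$u{\left(j,q \right)} = - j + q \left(-1 + j\right)^{2}$ ($u{\left(j,q \right)} = - j + \left(-1 + j\right)^{2} q = - j + q \left(-1 + j\right)^{2}$)
$\left(-10\right) 35 u{\left(-4,h{\left(6 \right)} \right)} = \left(-10\right) 35 \left(\left(-1\right) \left(-4\right) + \left(- \frac{5}{2} - 15\right) \left(-1 - 4\right)^{2}\right) = - 350 \left(4 + \left(- \frac{5}{2} - 15\right) \left(-5\right)^{2}\right) = - 350 \left(4 - \frac{875}{2}\right) = \left(-350\right) \left(- \frac{867}{2}\right) = 151725$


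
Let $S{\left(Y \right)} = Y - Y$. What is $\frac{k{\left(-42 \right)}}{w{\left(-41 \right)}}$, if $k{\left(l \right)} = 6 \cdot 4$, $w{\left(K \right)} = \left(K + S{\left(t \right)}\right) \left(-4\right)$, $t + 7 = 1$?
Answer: $\frac{6}{41} \approx 0.14634$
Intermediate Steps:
$t = -6$ ($t = -7 + 1 = -6$)
$S{\left(Y \right)} = 0$
$w{\left(K \right)} = - 4 K$ ($w{\left(K \right)} = \left(K + 0\right) \left(-4\right) = K \left(-4\right) = - 4 K$)
$k{\left(l \right)} = 24$
$\frac{k{\left(-42 \right)}}{w{\left(-41 \right)}} = \frac{24}{\left(-4\right) \left(-41\right)} = \frac{24}{164} = 24 \cdot \frac{1}{164} = \frac{6}{41}$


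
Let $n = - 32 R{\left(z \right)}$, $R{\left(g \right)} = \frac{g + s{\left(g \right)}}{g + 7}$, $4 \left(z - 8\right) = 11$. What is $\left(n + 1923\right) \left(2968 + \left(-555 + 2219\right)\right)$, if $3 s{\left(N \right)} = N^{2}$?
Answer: $\frac{603208376}{71} \approx 8.4959 \cdot 10^{6}$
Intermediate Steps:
$s{\left(N \right)} = \frac{N^{2}}{3}$
$z = \frac{43}{4}$ ($z = 8 + \frac{1}{4} \cdot 11 = 8 + \frac{11}{4} = \frac{43}{4} \approx 10.75$)
$R{\left(g \right)} = \frac{g + \frac{g^{2}}{3}}{7 + g}$ ($R{\left(g \right)} = \frac{g + \frac{g^{2}}{3}}{g + 7} = \frac{g + \frac{g^{2}}{3}}{7 + g}$)
$n = - \frac{18920}{213}$ ($n = - 32 \cdot \frac{1}{3} \cdot \frac{43}{4} \frac{1}{7 + \frac{43}{4}} \left(3 + \frac{43}{4}\right) = - 32 \cdot \frac{1}{3} \cdot \frac{43}{4} \frac{1}{\frac{71}{4}} \cdot \frac{55}{4} = - 32 \cdot \frac{1}{3} \cdot \frac{43}{4} \cdot \frac{4}{71} \cdot \frac{55}{4} = \left(-32\right) \frac{2365}{852} = - \frac{18920}{213} \approx -88.826$)
$\left(n + 1923\right) \left(2968 + \left(-555 + 2219\right)\right) = \left(- \frac{18920}{213} + 1923\right) \left(2968 + \left(-555 + 2219\right)\right) = \frac{390679 \left(2968 + 1664\right)}{213} = \frac{390679}{213} \cdot 4632 = \frac{603208376}{71}$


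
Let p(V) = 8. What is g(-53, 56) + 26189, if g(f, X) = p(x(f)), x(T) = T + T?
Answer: 26197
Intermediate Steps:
x(T) = 2*T
g(f, X) = 8
g(-53, 56) + 26189 = 8 + 26189 = 26197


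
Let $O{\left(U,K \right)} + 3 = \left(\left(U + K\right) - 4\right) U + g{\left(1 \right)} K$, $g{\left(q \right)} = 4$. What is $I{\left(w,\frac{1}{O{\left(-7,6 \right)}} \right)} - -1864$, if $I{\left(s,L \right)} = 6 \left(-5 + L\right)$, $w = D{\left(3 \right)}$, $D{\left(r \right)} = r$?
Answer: $\frac{51355}{28} \approx 1834.1$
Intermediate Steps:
$O{\left(U,K \right)} = -3 + 4 K + U \left(-4 + K + U\right)$ ($O{\left(U,K \right)} = -3 + \left(\left(\left(U + K\right) - 4\right) U + 4 K\right) = -3 + \left(\left(\left(K + U\right) - 4\right) U + 4 K\right) = -3 + \left(\left(-4 + K + U\right) U + 4 K\right) = -3 + \left(U \left(-4 + K + U\right) + 4 K\right) = -3 + \left(4 K + U \left(-4 + K + U\right)\right) = -3 + 4 K + U \left(-4 + K + U\right)$)
$w = 3$
$I{\left(s,L \right)} = -30 + 6 L$
$I{\left(w,\frac{1}{O{\left(-7,6 \right)}} \right)} - -1864 = \left(-30 + \frac{6}{-3 + \left(-7\right)^{2} - -28 + 4 \cdot 6 + 6 \left(-7\right)}\right) - -1864 = \left(-30 + \frac{6}{-3 + 49 + 28 + 24 - 42}\right) + 1864 = \left(-30 + \frac{6}{56}\right) + 1864 = \left(-30 + 6 \cdot \frac{1}{56}\right) + 1864 = \left(-30 + \frac{3}{28}\right) + 1864 = - \frac{837}{28} + 1864 = \frac{51355}{28}$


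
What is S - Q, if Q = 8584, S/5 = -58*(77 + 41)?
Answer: -42804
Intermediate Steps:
S = -34220 (S = 5*(-58*(77 + 41)) = 5*(-58*118) = 5*(-6844) = -34220)
S - Q = -34220 - 1*8584 = -34220 - 8584 = -42804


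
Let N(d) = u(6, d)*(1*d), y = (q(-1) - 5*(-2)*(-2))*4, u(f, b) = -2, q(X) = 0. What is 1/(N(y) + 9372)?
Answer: 1/9532 ≈ 0.00010491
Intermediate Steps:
y = -80 (y = (0 - 5*(-2)*(-2))*4 = (0 + 10*(-2))*4 = (0 - 20)*4 = -20*4 = -80)
N(d) = -2*d
1/(N(y) + 9372) = 1/(-2*(-80) + 9372) = 1/(160 + 9372) = 1/9532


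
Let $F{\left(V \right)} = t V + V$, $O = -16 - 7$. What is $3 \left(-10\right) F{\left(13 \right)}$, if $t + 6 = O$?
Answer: $10920$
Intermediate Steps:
$O = -23$
$t = -29$ ($t = -6 - 23 = -29$)
$F{\left(V \right)} = - 28 V$ ($F{\left(V \right)} = - 29 V + V = - 28 V$)
$3 \left(-10\right) F{\left(13 \right)} = 3 \left(-10\right) \left(\left(-28\right) 13\right) = \left(-30\right) \left(-364\right) = 10920$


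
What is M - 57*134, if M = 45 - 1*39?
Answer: -7632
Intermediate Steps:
M = 6 (M = 45 - 39 = 6)
M - 57*134 = 6 - 57*134 = 6 - 7638 = -7632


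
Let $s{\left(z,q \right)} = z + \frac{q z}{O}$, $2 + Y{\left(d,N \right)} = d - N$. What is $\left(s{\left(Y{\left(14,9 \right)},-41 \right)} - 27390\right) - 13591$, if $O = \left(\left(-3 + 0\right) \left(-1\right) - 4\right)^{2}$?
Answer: $-41101$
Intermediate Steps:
$Y{\left(d,N \right)} = -2 + d - N$ ($Y{\left(d,N \right)} = -2 - \left(N - d\right) = -2 + d - N$)
$O = 1$ ($O = \left(\left(-3\right) \left(-1\right) - 4\right)^{2} = \left(3 - 4\right)^{2} = \left(-1\right)^{2} = 1$)
$s{\left(z,q \right)} = z + q z$ ($s{\left(z,q \right)} = z + \frac{q z}{1} = z + q z 1 = z + q z$)
$\left(s{\left(Y{\left(14,9 \right)},-41 \right)} - 27390\right) - 13591 = \left(\left(-2 + 14 - 9\right) \left(1 - 41\right) - 27390\right) - 13591 = \left(\left(-2 + 14 - 9\right) \left(-40\right) - 27390\right) - 13591 = \left(3 \left(-40\right) - 27390\right) - 13591 = \left(-120 - 27390\right) - 13591 = -27510 - 13591 = -41101$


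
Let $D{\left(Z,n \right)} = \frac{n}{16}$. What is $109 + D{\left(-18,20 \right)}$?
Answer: $\frac{441}{4} \approx 110.25$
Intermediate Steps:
$D{\left(Z,n \right)} = \frac{n}{16}$ ($D{\left(Z,n \right)} = n \frac{1}{16} = \frac{n}{16}$)
$109 + D{\left(-18,20 \right)} = 109 + \frac{1}{16} \cdot 20 = 109 + \frac{5}{4} = \frac{441}{4}$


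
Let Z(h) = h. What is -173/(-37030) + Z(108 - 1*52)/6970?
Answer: 327949/25809910 ≈ 0.012706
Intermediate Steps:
-173/(-37030) + Z(108 - 1*52)/6970 = -173/(-37030) + (108 - 1*52)/6970 = -173*(-1/37030) + (108 - 52)*(1/6970) = 173/37030 + 56*(1/6970) = 173/37030 + 28/3485 = 327949/25809910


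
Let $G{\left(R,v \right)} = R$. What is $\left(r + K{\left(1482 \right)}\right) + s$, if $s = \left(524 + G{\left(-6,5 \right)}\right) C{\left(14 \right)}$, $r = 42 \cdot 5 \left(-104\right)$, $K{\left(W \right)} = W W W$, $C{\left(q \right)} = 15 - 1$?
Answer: $3254937580$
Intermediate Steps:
$C{\left(q \right)} = 14$ ($C{\left(q \right)} = 15 - 1 = 14$)
$K{\left(W \right)} = W^{3}$ ($K{\left(W \right)} = W^{2} W = W^{3}$)
$r = -21840$ ($r = 210 \left(-104\right) = -21840$)
$s = 7252$ ($s = \left(524 - 6\right) 14 = 518 \cdot 14 = 7252$)
$\left(r + K{\left(1482 \right)}\right) + s = \left(-21840 + 1482^{3}\right) + 7252 = \left(-21840 + 3254952168\right) + 7252 = 3254930328 + 7252 = 3254937580$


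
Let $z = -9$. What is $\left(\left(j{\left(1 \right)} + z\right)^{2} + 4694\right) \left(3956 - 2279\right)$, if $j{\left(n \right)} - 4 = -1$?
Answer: $7932210$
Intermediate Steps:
$j{\left(n \right)} = 3$ ($j{\left(n \right)} = 4 - 1 = 3$)
$\left(\left(j{\left(1 \right)} + z\right)^{2} + 4694\right) \left(3956 - 2279\right) = \left(\left(3 - 9\right)^{2} + 4694\right) \left(3956 - 2279\right) = \left(\left(-6\right)^{2} + 4694\right) 1677 = \left(36 + 4694\right) 1677 = 4730 \cdot 1677 = 7932210$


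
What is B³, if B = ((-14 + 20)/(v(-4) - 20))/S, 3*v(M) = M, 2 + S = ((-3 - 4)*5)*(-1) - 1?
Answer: -729/1073741824 ≈ -6.7893e-7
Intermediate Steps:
S = 32 (S = -2 + (((-3 - 4)*5)*(-1) - 1) = -2 + (-7*5*(-1) - 1) = -2 + (-35*(-1) - 1) = -2 + (35 - 1) = -2 + 34 = 32)
v(M) = M/3
B = -9/1024 (B = ((-14 + 20)/((⅓)*(-4) - 20))/32 = (6/(-4/3 - 20))*(1/32) = (6/(-64/3))*(1/32) = (6*(-3/64))*(1/32) = -9/32*1/32 = -9/1024 ≈ -0.0087891)
B³ = (-9/1024)³ = -729/1073741824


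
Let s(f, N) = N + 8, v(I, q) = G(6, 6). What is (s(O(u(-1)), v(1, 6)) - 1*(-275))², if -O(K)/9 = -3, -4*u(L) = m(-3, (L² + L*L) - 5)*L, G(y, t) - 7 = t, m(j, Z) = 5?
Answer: 87616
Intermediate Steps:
G(y, t) = 7 + t
u(L) = -5*L/4
O(K) = 27 (O(K) = -9*(-3) = 27)
v(I, q) = 13 (v(I, q) = 7 + 6 = 13)
s(f, N) = 8 + N
(s(O(u(-1)), v(1, 6)) - 1*(-275))² = ((8 + 13) - 1*(-275))² = (21 + 275)² = 296² = 87616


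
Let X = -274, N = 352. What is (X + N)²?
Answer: 6084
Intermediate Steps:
(X + N)² = (-274 + 352)² = 78² = 6084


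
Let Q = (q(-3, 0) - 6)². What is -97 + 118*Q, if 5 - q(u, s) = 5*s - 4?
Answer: 965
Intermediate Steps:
q(u, s) = 9 - 5*s (q(u, s) = 5 - (5*s - 4) = 5 - (-4 + 5*s) = 5 + (4 - 5*s) = 9 - 5*s)
Q = 9 (Q = ((9 - 5*0) - 6)² = ((9 + 0) - 6)² = (9 - 6)² = 3² = 9)
-97 + 118*Q = -97 + 118*9 = -97 + 1062 = 965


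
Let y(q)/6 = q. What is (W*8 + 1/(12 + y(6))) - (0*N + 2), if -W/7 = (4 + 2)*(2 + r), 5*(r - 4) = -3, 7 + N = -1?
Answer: -435931/240 ≈ -1816.4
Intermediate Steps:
N = -8 (N = -7 - 1 = -8)
y(q) = 6*q
r = 17/5 (r = 4 + (1/5)*(-3) = 4 - 3/5 = 17/5 ≈ 3.4000)
W = -1134/5 (W = -7*(4 + 2)*(2 + 17/5) = -42*27/5 = -7*162/5 = -1134/5 ≈ -226.80)
(W*8 + 1/(12 + y(6))) - (0*N + 2) = (-1134/5*8 + 1/(12 + 6*6)) - (0*(-8) + 2) = (-9072/5 + 1/(12 + 36)) - (0 + 2) = (-9072/5 + 1/48) - 1*2 = (-9072/5 + 1/48) - 2 = -435451/240 - 2 = -435931/240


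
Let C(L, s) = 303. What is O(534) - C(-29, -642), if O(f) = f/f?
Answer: -302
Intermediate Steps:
O(f) = 1
O(534) - C(-29, -642) = 1 - 1*303 = 1 - 303 = -302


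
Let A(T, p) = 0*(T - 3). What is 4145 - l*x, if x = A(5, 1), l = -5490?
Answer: 4145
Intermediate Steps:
A(T, p) = 0 (A(T, p) = 0*(-3 + T) = 0)
x = 0
4145 - l*x = 4145 - (-5490)*0 = 4145 - 1*0 = 4145 + 0 = 4145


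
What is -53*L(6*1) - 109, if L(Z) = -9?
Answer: 368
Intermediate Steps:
-53*L(6*1) - 109 = -53*(-9) - 109 = 477 - 109 = 368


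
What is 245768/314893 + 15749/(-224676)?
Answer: 50258921311/70748899668 ≈ 0.71038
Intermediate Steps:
245768/314893 + 15749/(-224676) = 245768*(1/314893) + 15749*(-1/224676) = 245768/314893 - 15749/224676 = 50258921311/70748899668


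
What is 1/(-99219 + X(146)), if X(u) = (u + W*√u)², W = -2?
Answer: -77319/5928433585 + 584*√146/5928433585 ≈ -1.1852e-5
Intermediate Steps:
X(u) = (u - 2*√u)²
1/(-99219 + X(146)) = 1/(-99219 + (-1*146 + 2*√146)²) = 1/(-99219 + (-146 + 2*√146)²)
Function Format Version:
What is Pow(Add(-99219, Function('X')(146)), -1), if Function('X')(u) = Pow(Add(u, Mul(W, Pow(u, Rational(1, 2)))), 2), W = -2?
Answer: Add(Rational(-77319, 5928433585), Mul(Rational(584, 5928433585), Pow(146, Rational(1, 2)))) ≈ -1.1852e-5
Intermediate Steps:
Function('X')(u) = Pow(Add(u, Mul(-2, Pow(u, Rational(1, 2)))), 2)
Pow(Add(-99219, Function('X')(146)), -1) = Pow(Add(-99219, Pow(Add(Mul(-1, 146), Mul(2, Pow(146, Rational(1, 2)))), 2)), -1) = Pow(Add(-99219, Pow(Add(-146, Mul(2, Pow(146, Rational(1, 2)))), 2)), -1)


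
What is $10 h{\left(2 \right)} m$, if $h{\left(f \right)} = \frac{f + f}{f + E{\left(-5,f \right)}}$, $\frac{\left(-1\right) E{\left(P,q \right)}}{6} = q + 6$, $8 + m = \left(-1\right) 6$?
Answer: $\frac{280}{23} \approx 12.174$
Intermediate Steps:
$m = -14$ ($m = -8 - 6 = -14$)
$E{\left(P,q \right)} = -36 - 6 q$ ($E{\left(P,q \right)} = - 6 \left(q + 6\right) = - 6 \left(6 + q\right) = -36 - 6 q$)
$h{\left(f \right)} = \frac{2 f}{-36 - 5 f}$ ($h{\left(f \right)} = \frac{f + f}{f - \left(36 + 6 f\right)} = \frac{2 f}{-36 - 5 f}$)
$10 h{\left(2 \right)} m = 10 \left(\left(-2\right) 2 \frac{1}{36 + 5 \cdot 2}\right) \left(-14\right) = 10 \left(\left(-2\right) 2 \frac{1}{36 + 10}\right) \left(-14\right) = 10 \left(\left(-2\right) 2 \cdot \frac{1}{46}\right) \left(-14\right) = 10 \left(- \frac{2}{23}\right) \left(-14\right) = \left(- \frac{20}{23}\right) \left(-14\right) = \frac{280}{23}$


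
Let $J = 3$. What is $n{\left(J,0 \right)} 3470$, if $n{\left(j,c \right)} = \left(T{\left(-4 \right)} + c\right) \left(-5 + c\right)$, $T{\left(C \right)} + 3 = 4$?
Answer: $-17350$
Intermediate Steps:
$T{\left(C \right)} = 1$ ($T{\left(C \right)} = -3 + 4 = 1$)
$n{\left(j,c \right)} = \left(1 + c\right) \left(-5 + c\right)$
$n{\left(J,0 \right)} 3470 = \left(-5 + 0^{2} - 0\right) 3470 = \left(-5 + 0 + 0\right) 3470 = \left(-5\right) 3470 = -17350$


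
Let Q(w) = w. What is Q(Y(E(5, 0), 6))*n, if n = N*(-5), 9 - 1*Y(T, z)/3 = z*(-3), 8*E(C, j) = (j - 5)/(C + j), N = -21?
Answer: 8505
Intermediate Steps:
E(C, j) = (-5 + j)/(8*(C + j)) (E(C, j) = ((j - 5)/(C + j))/8 = ((-5 + j)/(C + j))/8 = (-5 + j)/(8*(C + j)))
Y(T, z) = 27 + 9*z (Y(T, z) = 27 - 3*z*(-3) = 27 - (-9)*z = 27 + 9*z)
n = 105 (n = -21*(-5) = 105)
Q(Y(E(5, 0), 6))*n = (27 + 9*6)*105 = (27 + 54)*105 = 81*105 = 8505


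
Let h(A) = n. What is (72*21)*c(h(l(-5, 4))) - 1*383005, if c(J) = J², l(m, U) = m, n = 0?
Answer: -383005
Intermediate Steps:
h(A) = 0
(72*21)*c(h(l(-5, 4))) - 1*383005 = (72*21)*0² - 1*383005 = 1512*0 - 383005 = 0 - 383005 = -383005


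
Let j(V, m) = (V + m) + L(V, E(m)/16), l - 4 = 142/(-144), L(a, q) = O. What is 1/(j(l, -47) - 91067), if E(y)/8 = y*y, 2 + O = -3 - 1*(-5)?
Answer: -72/6559991 ≈ -1.0976e-5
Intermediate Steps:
O = 0 (O = -2 + (-3 - 1*(-5)) = -2 + (-3 + 5) = -2 + 2 = 0)
E(y) = 8*y² (E(y) = 8*(y*y) = 8*y²)
L(a, q) = 0
l = 217/72 (l = 4 + 142/(-144) = 4 + 142*(-1/144) = 4 - 71/72 = 217/72 ≈ 3.0139)
j(V, m) = V + m (j(V, m) = (V + m) + 0 = V + m)
1/(j(l, -47) - 91067) = 1/((217/72 - 47) - 91067) = 1/(-3167/72 - 91067) = 1/(-6559991/72) = -72/6559991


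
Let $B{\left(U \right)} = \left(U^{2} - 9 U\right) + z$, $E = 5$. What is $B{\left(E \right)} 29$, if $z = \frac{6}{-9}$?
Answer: $- \frac{1798}{3} \approx -599.33$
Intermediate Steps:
$z = - \frac{2}{3}$ ($z = 6 \left(- \frac{1}{9}\right) = - \frac{2}{3} \approx -0.66667$)
$B{\left(U \right)} = - \frac{2}{3} + U^{2} - 9 U$ ($B{\left(U \right)} = \left(U^{2} - 9 U\right) - \frac{2}{3} = - \frac{2}{3} + U^{2} - 9 U$)
$B{\left(E \right)} 29 = \left(- \frac{2}{3} + 5^{2} - 45\right) 29 = \left(- \frac{2}{3} + 25 - 45\right) 29 = \left(- \frac{62}{3}\right) 29 = - \frac{1798}{3}$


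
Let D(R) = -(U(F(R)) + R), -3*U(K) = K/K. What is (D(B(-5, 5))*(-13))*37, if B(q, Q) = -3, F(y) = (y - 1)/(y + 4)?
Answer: -4810/3 ≈ -1603.3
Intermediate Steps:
F(y) = (-1 + y)/(4 + y)
U(K) = -⅓ (U(K) = -K/(3*K) = -⅓*1 = -⅓)
D(R) = ⅓ - R (D(R) = -(-⅓ + R) = ⅓ - R)
(D(B(-5, 5))*(-13))*37 = ((⅓ - 1*(-3))*(-13))*37 = ((⅓ + 3)*(-13))*37 = ((10/3)*(-13))*37 = -130/3*37 = -4810/3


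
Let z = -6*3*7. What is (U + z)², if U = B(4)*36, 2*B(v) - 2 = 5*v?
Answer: 72900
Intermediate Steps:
B(v) = 1 + 5*v/2 (B(v) = 1 + (5*v)/2 = 1 + 5*v/2)
z = -126 (z = -18*7 = -126)
U = 396 (U = (1 + (5/2)*4)*36 = (1 + 10)*36 = 11*36 = 396)
(U + z)² = (396 - 126)² = 270² = 72900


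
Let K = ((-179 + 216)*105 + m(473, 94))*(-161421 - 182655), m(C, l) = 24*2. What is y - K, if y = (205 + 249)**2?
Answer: 1353457024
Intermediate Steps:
m(C, l) = 48
y = 206116 (y = 454**2 = 206116)
K = -1353250908 (K = ((-179 + 216)*105 + 48)*(-161421 - 182655) = (37*105 + 48)*(-344076) = (3885 + 48)*(-344076) = 3933*(-344076) = -1353250908)
y - K = 206116 - 1*(-1353250908) = 206116 + 1353250908 = 1353457024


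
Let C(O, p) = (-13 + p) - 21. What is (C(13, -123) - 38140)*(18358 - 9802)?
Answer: -327669132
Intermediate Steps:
C(O, p) = -34 + p
(C(13, -123) - 38140)*(18358 - 9802) = ((-34 - 123) - 38140)*(18358 - 9802) = (-157 - 38140)*8556 = -38297*8556 = -327669132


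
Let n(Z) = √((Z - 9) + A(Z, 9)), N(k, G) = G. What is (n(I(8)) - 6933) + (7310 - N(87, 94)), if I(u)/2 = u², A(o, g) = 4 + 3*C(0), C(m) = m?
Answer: 283 + √123 ≈ 294.09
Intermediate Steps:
A(o, g) = 4 (A(o, g) = 4 + 3*0 = 4 + 0 = 4)
I(u) = 2*u²
n(Z) = √(-5 + Z) (n(Z) = √((Z - 9) + 4) = √((-9 + Z) + 4) = √(-5 + Z))
(n(I(8)) - 6933) + (7310 - N(87, 94)) = (√(-5 + 2*8²) - 6933) + (7310 - 1*94) = (√(-5 + 2*64) - 6933) + (7310 - 94) = (√(-5 + 128) - 6933) + 7216 = (√123 - 6933) + 7216 = (-6933 + √123) + 7216 = 283 + √123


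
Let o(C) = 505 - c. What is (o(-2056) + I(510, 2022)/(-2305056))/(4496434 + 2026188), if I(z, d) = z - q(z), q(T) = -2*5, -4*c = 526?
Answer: 14107381/144567394008 ≈ 9.7583e-5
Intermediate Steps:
c = -263/2 (c = -¼*526 = -263/2 ≈ -131.50)
q(T) = -10
o(C) = 1273/2 (o(C) = 505 - 1*(-263/2) = 505 + 263/2 = 1273/2)
I(z, d) = 10 + z (I(z, d) = z - 1*(-10) = z + 10 = 10 + z)
(o(-2056) + I(510, 2022)/(-2305056))/(4496434 + 2026188) = (1273/2 + (10 + 510)/(-2305056))/(4496434 + 2026188) = (1273/2 + 520*(-1/2305056))/6522622 = (1273/2 - 5/22164)*(1/6522622) = (14107381/22164)*(1/6522622) = 14107381/144567394008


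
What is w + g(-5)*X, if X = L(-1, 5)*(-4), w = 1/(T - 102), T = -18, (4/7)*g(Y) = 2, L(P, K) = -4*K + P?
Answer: 35279/120 ≈ 293.99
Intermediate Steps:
L(P, K) = P - 4*K
g(Y) = 7/2 (g(Y) = (7/4)*2 = 7/2)
w = -1/120 (w = 1/(-18 - 102) = 1/(-120) = -1/120 ≈ -0.0083333)
X = 84 (X = (-1 - 4*5)*(-4) = (-1 - 20)*(-4) = -21*(-4) = 84)
w + g(-5)*X = -1/120 + (7/2)*84 = -1/120 + 294 = 35279/120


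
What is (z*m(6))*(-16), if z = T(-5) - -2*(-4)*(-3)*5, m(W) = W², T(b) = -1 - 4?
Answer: -66240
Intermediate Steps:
T(b) = -5
z = 115 (z = -5 - -2*(-4)*(-3)*5 = -5 - 8*(-3)*5 = -5 - (-24)*5 = -5 - 1*(-120) = -5 + 120 = 115)
(z*m(6))*(-16) = (115*6²)*(-16) = (115*36)*(-16) = 4140*(-16) = -66240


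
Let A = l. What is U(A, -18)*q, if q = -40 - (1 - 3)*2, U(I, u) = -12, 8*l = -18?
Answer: 432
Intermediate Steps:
l = -9/4 (l = (⅛)*(-18) = -9/4 ≈ -2.2500)
A = -9/4 ≈ -2.2500
q = -36 (q = -40 - (-2)*2 = -40 - 1*(-4) = -40 + 4 = -36)
U(A, -18)*q = -12*(-36) = 432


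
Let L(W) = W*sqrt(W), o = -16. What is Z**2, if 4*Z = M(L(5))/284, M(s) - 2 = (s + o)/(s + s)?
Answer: 3381/645248000 - sqrt(5)/806560 ≈ 2.4675e-6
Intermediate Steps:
L(W) = W**(3/2)
M(s) = 2 + (-16 + s)/(2*s) (M(s) = 2 + (s - 16)/(s + s) = 2 + (-16 + s)/((2*s)) = 2 + (-16 + s)*(1/(2*s)) = 2 + (-16 + s)/(2*s))
Z = 5/2272 - sqrt(5)/3550 (Z = ((5/2 - 8*sqrt(5)/25)/284)/4 = ((5/2 - 8*sqrt(5)/25)*(1/284))/4 = (5/568 - 2*sqrt(5)/1775)/4 = 5/2272 - sqrt(5)/3550 ≈ 0.0015708)
Z**2 = (5/2272 - sqrt(5)/3550)**2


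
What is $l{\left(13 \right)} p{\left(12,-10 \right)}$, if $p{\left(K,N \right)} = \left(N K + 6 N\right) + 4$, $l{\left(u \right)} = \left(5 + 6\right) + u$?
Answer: $-4224$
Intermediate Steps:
$l{\left(u \right)} = 11 + u$
$p{\left(K,N \right)} = 4 + 6 N + K N$ ($p{\left(K,N \right)} = \left(K N + 6 N\right) + 4 = \left(6 N + K N\right) + 4 = 4 + 6 N + K N$)
$l{\left(13 \right)} p{\left(12,-10 \right)} = \left(11 + 13\right) \left(4 + 6 \left(-10\right) + 12 \left(-10\right)\right) = 24 \left(4 - 60 - 120\right) = 24 \left(-176\right) = -4224$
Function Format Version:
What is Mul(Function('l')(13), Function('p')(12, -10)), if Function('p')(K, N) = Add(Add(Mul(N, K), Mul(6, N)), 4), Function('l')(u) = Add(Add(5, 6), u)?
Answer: -4224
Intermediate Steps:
Function('l')(u) = Add(11, u)
Function('p')(K, N) = Add(4, Mul(6, N), Mul(K, N)) (Function('p')(K, N) = Add(Add(Mul(K, N), Mul(6, N)), 4) = Add(Add(Mul(6, N), Mul(K, N)), 4) = Add(4, Mul(6, N), Mul(K, N)))
Mul(Function('l')(13), Function('p')(12, -10)) = Mul(Add(11, 13), Add(4, Mul(6, -10), Mul(12, -10))) = Mul(24, Add(4, -60, -120)) = Mul(24, -176) = -4224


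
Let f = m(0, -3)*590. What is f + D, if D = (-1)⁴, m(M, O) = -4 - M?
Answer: -2359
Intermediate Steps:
D = 1
f = -2360 (f = (-4 - 1*0)*590 = (-4 + 0)*590 = -4*590 = -2360)
f + D = -2360 + 1 = -2359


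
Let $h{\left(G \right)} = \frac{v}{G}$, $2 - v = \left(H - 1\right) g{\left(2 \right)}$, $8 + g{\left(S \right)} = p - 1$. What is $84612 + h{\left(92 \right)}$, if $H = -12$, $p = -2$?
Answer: $\frac{7784163}{92} \approx 84611.0$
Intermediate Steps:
$g{\left(S \right)} = -11$ ($g{\left(S \right)} = -8 - 3 = -11$)
$v = -141$ ($v = 2 - \left(-12 - 1\right) \left(-11\right) = 2 - \left(-13\right) \left(-11\right) = 2 - 143 = -141$)
$h{\left(G \right)} = - \frac{141}{G}$
$84612 + h{\left(92 \right)} = 84612 - \frac{141}{92} = \frac{7784163}{92}$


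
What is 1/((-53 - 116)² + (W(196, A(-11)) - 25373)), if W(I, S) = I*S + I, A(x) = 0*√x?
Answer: 1/3384 ≈ 0.00029551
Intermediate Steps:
A(x) = 0
W(I, S) = I + I*S
1/((-53 - 116)² + (W(196, A(-11)) - 25373)) = 1/((-53 - 116)² + (196*(1 + 0) - 25373)) = 1/((-169)² + (196*1 - 25373)) = 1/(28561 + (196 - 25373)) = 1/(28561 - 25177) = 1/3384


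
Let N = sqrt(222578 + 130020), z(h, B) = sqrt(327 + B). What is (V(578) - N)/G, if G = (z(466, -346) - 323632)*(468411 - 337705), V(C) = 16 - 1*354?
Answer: (338 + sqrt(352598))/(42300644192 - 130706*I*sqrt(19)) ≈ 2.2028e-8 + 2.9669e-13*I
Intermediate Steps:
N = sqrt(352598) ≈ 593.80
V(C) = -338 (V(C) = 16 - 354 = -338)
G = -42300644192 + 130706*I*sqrt(19) (G = (sqrt(327 - 346) - 323632)*(468411 - 337705) = (sqrt(-19) - 323632)*130706 = (I*sqrt(19) - 323632)*130706 = (-323632 + I*sqrt(19))*130706 = -42300644192 + 130706*I*sqrt(19) ≈ -4.2301e+10 + 5.6973e+5*I)
(V(578) - N)/G = (-338 - sqrt(352598))/(-42300644192 + 130706*I*sqrt(19))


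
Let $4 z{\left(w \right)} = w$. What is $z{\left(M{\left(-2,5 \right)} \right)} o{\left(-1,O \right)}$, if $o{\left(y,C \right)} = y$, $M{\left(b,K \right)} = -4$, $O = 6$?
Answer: $1$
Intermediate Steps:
$z{\left(w \right)} = \frac{w}{4}$
$z{\left(M{\left(-2,5 \right)} \right)} o{\left(-1,O \right)} = \frac{1}{4} \left(-4\right) \left(-1\right) = \left(-1\right) \left(-1\right) = 1$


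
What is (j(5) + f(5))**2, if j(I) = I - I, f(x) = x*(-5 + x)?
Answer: 0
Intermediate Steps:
j(I) = 0
(j(5) + f(5))**2 = (0 + 5*(-5 + 5))**2 = (0 + 5*0)**2 = (0 + 0)**2 = 0**2 = 0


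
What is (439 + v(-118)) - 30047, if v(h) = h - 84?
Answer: -29810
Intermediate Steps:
v(h) = -84 + h
(439 + v(-118)) - 30047 = (439 + (-84 - 118)) - 30047 = (439 - 202) - 30047 = 237 - 30047 = -29810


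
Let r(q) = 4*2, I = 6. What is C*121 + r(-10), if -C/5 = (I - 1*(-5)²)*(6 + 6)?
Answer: 137948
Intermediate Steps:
r(q) = 8
C = 1140 (C = -5*(6 - 1*(-5)²)*(6 + 6) = -5*(6 - 1*25)*12 = -5*(6 - 25)*12 = -(-95)*12 = -5*(-228) = 1140)
C*121 + r(-10) = 1140*121 + 8 = 137940 + 8 = 137948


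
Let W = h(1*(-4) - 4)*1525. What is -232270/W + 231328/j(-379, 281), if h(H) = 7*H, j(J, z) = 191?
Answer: 1979977477/1631140 ≈ 1213.9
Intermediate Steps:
W = -85400 (W = (7*(1*(-4) - 4))*1525 = (7*(-4 - 4))*1525 = (7*(-8))*1525 = -56*1525 = -85400)
-232270/W + 231328/j(-379, 281) = -232270/(-85400) + 231328/191 = -232270*(-1/85400) + 231328*(1/191) = 23227/8540 + 231328/191 = 1979977477/1631140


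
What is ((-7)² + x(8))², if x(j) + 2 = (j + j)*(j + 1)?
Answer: 36481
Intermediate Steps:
x(j) = -2 + 2*j*(1 + j) (x(j) = -2 + (j + j)*(j + 1) = -2 + (2*j)*(1 + j) = -2 + 2*j*(1 + j))
((-7)² + x(8))² = ((-7)² + (-2 + 2*8 + 2*8²))² = (49 + (-2 + 16 + 2*64))² = (49 + (-2 + 16 + 128))² = (49 + 142)² = 191² = 36481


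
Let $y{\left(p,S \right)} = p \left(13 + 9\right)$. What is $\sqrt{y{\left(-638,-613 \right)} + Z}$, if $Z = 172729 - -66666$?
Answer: $\sqrt{225359} \approx 474.72$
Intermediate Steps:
$y{\left(p,S \right)} = 22 p$ ($y{\left(p,S \right)} = p 22 = 22 p$)
$Z = 239395$ ($Z = 172729 + 66666 = 239395$)
$\sqrt{y{\left(-638,-613 \right)} + Z} = \sqrt{22 \left(-638\right) + 239395} = \sqrt{-14036 + 239395} = \sqrt{225359}$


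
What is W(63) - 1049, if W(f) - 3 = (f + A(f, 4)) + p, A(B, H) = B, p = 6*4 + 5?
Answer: -891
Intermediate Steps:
p = 29 (p = 24 + 5 = 29)
W(f) = 32 + 2*f (W(f) = 3 + ((f + f) + 29) = 3 + (2*f + 29) = 3 + (29 + 2*f) = 32 + 2*f)
W(63) - 1049 = (32 + 2*63) - 1049 = (32 + 126) - 1049 = 158 - 1049 = -891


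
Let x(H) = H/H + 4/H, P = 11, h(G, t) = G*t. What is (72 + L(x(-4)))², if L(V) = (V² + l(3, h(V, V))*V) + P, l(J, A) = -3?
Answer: 6889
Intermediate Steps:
x(H) = 1 + 4/H
L(V) = 11 + V² - 3*V (L(V) = (V² - 3*V) + 11 = 11 + V² - 3*V)
(72 + L(x(-4)))² = (72 + (11 + ((4 - 4)/(-4))² - 3*(4 - 4)/(-4)))² = (72 + (11 + (-¼*0)² - (-3)*0/4))² = (72 + (11 + 0² - 3*0))² = (72 + (11 + 0 + 0))² = (72 + 11)² = 83² = 6889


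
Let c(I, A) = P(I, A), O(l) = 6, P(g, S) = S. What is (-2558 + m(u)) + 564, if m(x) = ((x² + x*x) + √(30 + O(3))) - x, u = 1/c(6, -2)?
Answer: -1987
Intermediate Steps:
c(I, A) = A
u = -½ (u = 1/(-2) = -½ ≈ -0.50000)
m(x) = 6 - x + 2*x² (m(x) = ((x² + x*x) + √(30 + 6)) - x = ((x² + x²) + √36) - x = (2*x² + 6) - x = (6 + 2*x²) - x = 6 - x + 2*x²)
(-2558 + m(u)) + 564 = (-2558 + (6 - 1*(-½) + 2*(-½)²)) + 564 = (-2558 + (6 + ½ + 2*(¼))) + 564 = (-2558 + (6 + ½ + ½)) + 564 = (-2558 + 7) + 564 = -2551 + 564 = -1987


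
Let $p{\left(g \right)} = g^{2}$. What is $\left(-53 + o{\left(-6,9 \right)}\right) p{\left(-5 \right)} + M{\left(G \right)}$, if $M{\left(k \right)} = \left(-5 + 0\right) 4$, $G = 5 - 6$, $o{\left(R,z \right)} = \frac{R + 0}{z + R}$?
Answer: $-1395$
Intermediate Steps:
$o{\left(R,z \right)} = \frac{R}{R + z}$
$G = -1$
$M{\left(k \right)} = -20$ ($M{\left(k \right)} = \left(-5\right) 4 = -20$)
$\left(-53 + o{\left(-6,9 \right)}\right) p{\left(-5 \right)} + M{\left(G \right)} = \left(-53 - \frac{6}{-6 + 9}\right) \left(-5\right)^{2} - 20 = \left(-53 - \frac{6}{3}\right) 25 - 20 = \left(-53 - 2\right) 25 - 20 = \left(-55\right) 25 - 20 = -1375 - 20 = -1395$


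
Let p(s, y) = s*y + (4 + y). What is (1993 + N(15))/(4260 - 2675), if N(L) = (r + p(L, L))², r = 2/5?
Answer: 1543109/39625 ≈ 38.943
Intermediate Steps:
r = ⅖ (r = 2*(⅕) = ⅖ ≈ 0.40000)
p(s, y) = 4 + y + s*y
N(L) = (22/5 + L + L²)² (N(L) = (⅖ + (4 + L + L*L))² = (⅖ + (4 + L + L²))² = (22/5 + L + L²)²)
(1993 + N(15))/(4260 - 2675) = (1993 + (22 + 5*15 + 5*15²)²/25)/(4260 - 2675) = (1993 + (22 + 75 + 5*225)²/25)/1585 = (1993 + (22 + 75 + 1125)²/25)*(1/1585) = (1993 + (1/25)*1222²)*(1/1585) = (1993 + (1/25)*1493284)*(1/1585) = (1993 + 1493284/25)*(1/1585) = (1543109/25)*(1/1585) = 1543109/39625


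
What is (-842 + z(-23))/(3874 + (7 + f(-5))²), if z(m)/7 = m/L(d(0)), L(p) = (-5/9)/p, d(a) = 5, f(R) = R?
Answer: 607/3878 ≈ 0.15652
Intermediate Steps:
L(p) = -5/(9*p) (L(p) = (-5*⅑)/p = -5/(9*p))
z(m) = -63*m (z(m) = 7*(m/((-5/9/5))) = 7*(m/((-5/9*⅕))) = 7*(m/(-⅑)) = 7*(m*(-9)) = 7*(-9*m) = -63*m)
(-842 + z(-23))/(3874 + (7 + f(-5))²) = (-842 - 63*(-23))/(3874 + (7 - 5)²) = (-842 + 1449)/(3874 + 2²) = 607/(3874 + 4) = 607/3878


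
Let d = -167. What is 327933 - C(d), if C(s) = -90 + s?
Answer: 328190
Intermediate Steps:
327933 - C(d) = 327933 - (-90 - 167) = 327933 - 1*(-257) = 327933 + 257 = 328190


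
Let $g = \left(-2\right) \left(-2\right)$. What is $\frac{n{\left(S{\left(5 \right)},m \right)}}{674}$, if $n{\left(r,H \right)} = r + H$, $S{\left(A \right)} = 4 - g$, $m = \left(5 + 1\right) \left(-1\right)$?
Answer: $- \frac{3}{337} \approx -0.0089021$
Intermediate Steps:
$m = -6$ ($m = 6 \left(-1\right) = -6$)
$g = 4$
$S{\left(A \right)} = 0$ ($S{\left(A \right)} = 4 - 4 = 0$)
$n{\left(r,H \right)} = H + r$
$\frac{n{\left(S{\left(5 \right)},m \right)}}{674} = \frac{-6 + 0}{674} = \left(-6\right) \frac{1}{674} = - \frac{3}{337}$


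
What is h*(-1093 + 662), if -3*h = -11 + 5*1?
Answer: -862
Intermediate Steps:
h = 2 (h = -(-11 + 5*1)/3 = -(-11 + 5)/3 = -1/3*(-6) = 2)
h*(-1093 + 662) = 2*(-1093 + 662) = 2*(-431) = -862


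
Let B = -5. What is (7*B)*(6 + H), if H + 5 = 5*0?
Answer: -35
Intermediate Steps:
H = -5 (H = -5 + 5*0 = -5 + 0 = -5)
(7*B)*(6 + H) = (7*(-5))*(6 - 5) = -35*1 = -35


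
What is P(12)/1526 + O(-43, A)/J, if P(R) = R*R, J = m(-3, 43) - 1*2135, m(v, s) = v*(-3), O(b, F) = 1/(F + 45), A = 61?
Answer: 16224869/171946628 ≈ 0.094360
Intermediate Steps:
O(b, F) = 1/(45 + F)
m(v, s) = -3*v
J = -2126 (J = -3*(-3) - 1*2135 = 9 - 2135 = -2126)
P(R) = R²
P(12)/1526 + O(-43, A)/J = 12²/1526 + 1/((45 + 61)*(-2126)) = 144*(1/1526) - 1/2126/106 = 72/763 + (1/106)*(-1/2126) = 72/763 - 1/225356 = 16224869/171946628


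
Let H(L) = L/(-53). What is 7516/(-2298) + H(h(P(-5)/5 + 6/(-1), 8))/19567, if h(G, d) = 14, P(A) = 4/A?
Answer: -3897253744/1191571599 ≈ -3.2707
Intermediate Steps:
H(L) = -L/53 (H(L) = L*(-1/53) = -L/53)
7516/(-2298) + H(h(P(-5)/5 + 6/(-1), 8))/19567 = 7516/(-2298) - 1/53*14/19567 = 7516*(-1/2298) - 14/53*1/19567 = -3758/1149 - 14/1037051 = -3897253744/1191571599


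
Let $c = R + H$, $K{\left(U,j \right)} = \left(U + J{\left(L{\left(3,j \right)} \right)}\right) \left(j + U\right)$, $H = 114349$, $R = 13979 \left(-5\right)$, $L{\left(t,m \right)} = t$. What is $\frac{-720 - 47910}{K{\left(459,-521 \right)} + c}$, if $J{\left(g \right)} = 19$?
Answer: $- \frac{24315}{7409} \approx -3.2818$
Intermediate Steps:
$R = -69895$
$K{\left(U,j \right)} = \left(19 + U\right) \left(U + j\right)$ ($K{\left(U,j \right)} = \left(U + 19\right) \left(j + U\right) = \left(19 + U\right) \left(U + j\right)$)
$c = 44454$ ($c = -69895 + 114349 = 44454$)
$\frac{-720 - 47910}{K{\left(459,-521 \right)} + c} = \frac{-720 - 47910}{\left(459^{2} + 19 \cdot 459 + 19 \left(-521\right) + 459 \left(-521\right)\right) + 44454} = - \frac{48630}{\left(210681 + 8721 - 9899 - 239139\right) + 44454} = - \frac{48630}{-29636 + 44454} = - \frac{48630}{14818} = \left(-48630\right) \frac{1}{14818} = - \frac{24315}{7409}$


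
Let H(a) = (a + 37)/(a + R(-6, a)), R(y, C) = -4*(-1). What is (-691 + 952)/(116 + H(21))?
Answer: 75/34 ≈ 2.2059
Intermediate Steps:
R(y, C) = 4
H(a) = (37 + a)/(4 + a) (H(a) = (a + 37)/(a + 4) = (37 + a)/(4 + a))
(-691 + 952)/(116 + H(21)) = (-691 + 952)/(116 + (37 + 21)/(4 + 21)) = 261/(116 + 58/25) = 261/(2958/25) = 261*(25/2958) = 75/34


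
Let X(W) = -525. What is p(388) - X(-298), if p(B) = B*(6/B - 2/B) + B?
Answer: 917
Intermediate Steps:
p(B) = 4 + B (p(B) = B*(4/B) + B = 4 + B)
p(388) - X(-298) = (4 + 388) - 1*(-525) = 392 + 525 = 917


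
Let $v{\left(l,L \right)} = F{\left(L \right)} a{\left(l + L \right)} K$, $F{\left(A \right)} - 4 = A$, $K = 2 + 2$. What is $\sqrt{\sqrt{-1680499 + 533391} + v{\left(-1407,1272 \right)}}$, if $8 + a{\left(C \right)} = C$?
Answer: $\sqrt{-729872 + 2 i \sqrt{286777}} \approx 0.627 + 854.33 i$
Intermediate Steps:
$a{\left(C \right)} = -8 + C$
$K = 4$
$F{\left(A \right)} = 4 + A$
$v{\left(l,L \right)} = 4 \left(4 + L\right) \left(-8 + L + l\right)$ ($v{\left(l,L \right)} = \left(4 + L\right) \left(-8 + \left(l + L\right)\right) 4 = \left(4 + L\right) \left(-8 + \left(L + l\right)\right) 4 = \left(4 + L\right) \left(-8 + L + l\right) 4 = 4 \left(4 + L\right) \left(-8 + L + l\right)$)
$\sqrt{\sqrt{-1680499 + 533391} + v{\left(-1407,1272 \right)}} = \sqrt{\sqrt{-1680499 + 533391} + 4 \left(4 + 1272\right) \left(-8 + 1272 - 1407\right)} = \sqrt{\sqrt{-1147108} + 4 \cdot 1276 \left(-143\right)} = \sqrt{2 i \sqrt{286777} - 729872} = \sqrt{-729872 + 2 i \sqrt{286777}}$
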